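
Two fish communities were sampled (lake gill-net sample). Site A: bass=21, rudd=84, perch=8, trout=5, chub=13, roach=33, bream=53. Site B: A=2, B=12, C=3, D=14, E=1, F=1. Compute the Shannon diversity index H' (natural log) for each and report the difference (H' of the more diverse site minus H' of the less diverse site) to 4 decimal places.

0.2699

Site A: N=217, proportions 0.096774, 0.387097, 0.036866, 0.023041, 0.059908, 0.152074, 0.24424, giving H' = 1.601276 (working shown to 6 dp, full precision carried).
Site B: N=33, proportions 0.060606, 0.363636, 0.090909, 0.424242, 0.030303, 0.030303, giving H' = 1.331422.
Difference = |1.601276 − 1.331422| = 0.269854, i.e. 0.2699 to 4 decimal places.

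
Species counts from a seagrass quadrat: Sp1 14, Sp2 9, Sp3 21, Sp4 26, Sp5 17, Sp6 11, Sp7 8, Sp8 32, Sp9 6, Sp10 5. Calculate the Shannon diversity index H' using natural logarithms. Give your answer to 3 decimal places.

Total N = 14+9+21+26+17+11+8+32+6+5 = 149, so the proportions are 0.09396, 0.0604, 0.14094, 0.1745, 0.11409, 0.07383, 0.05369, 0.21477, 0.04027, 0.03356 (working shown to 5 dp, full precision carried).
Each pᵢ ln pᵢ term: 0.09396×(-2.36489)=-0.22220, 0.0604×(-2.80672)=-0.16953, 0.14094×(-1.95942)=-0.27616, 0.1745×(-1.74585)=-0.30464, 0.11409×(-2.17073)=-0.24767, 0.07383×(-2.60605)=-0.19239, 0.05369×(-2.92450)=-0.15702, 0.21477×(-1.53821)=-0.33035, 0.04027×(-3.21219)=-0.12935, 0.03356×(-3.39451)=-0.11391.
Sum = -2.14324, so H' = 2.143.

2.143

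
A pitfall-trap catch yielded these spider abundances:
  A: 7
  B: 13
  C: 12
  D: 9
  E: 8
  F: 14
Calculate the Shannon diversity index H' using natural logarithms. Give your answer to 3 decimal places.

Total N = 7+13+12+9+8+14 = 63, so the proportions are 0.11111, 0.20635, 0.19048, 0.14286, 0.12698, 0.22222 (working shown to 5 dp, full precision carried).
Each pᵢ ln pᵢ term: 0.11111×(-2.19722)=-0.24414, 0.20635×(-1.57819)=-0.32566, 0.19048×(-1.65823)=-0.31585, 0.14286×(-1.94591)=-0.27799, 0.12698×(-2.06369)=-0.26206, 0.22222×(-1.50408)=-0.33424.
Sum = -1.75993, so H' = 1.760.

1.760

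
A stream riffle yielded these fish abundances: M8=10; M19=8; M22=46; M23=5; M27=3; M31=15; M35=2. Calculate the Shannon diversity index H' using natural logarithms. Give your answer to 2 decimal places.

Total N = 10+8+46+5+3+15+2 = 89, so the proportions are 0.1124, 0.0899, 0.5169, 0.0562, 0.0337, 0.1685, 0.0225 (working shown to 4 dp, full precision carried).
Each pᵢ ln pᵢ term: 0.1124×(-2.1861)=-0.2456, 0.0899×(-2.4092)=-0.2166, 0.5169×(-0.6600)=-0.3411, 0.0562×(-2.8792)=-0.1618, 0.0337×(-3.3900)=-0.1143, 0.1685×(-1.7806)=-0.3001, 0.0225×(-3.7955)=-0.0853.
Sum = -1.4647, so H' = 1.46.

1.46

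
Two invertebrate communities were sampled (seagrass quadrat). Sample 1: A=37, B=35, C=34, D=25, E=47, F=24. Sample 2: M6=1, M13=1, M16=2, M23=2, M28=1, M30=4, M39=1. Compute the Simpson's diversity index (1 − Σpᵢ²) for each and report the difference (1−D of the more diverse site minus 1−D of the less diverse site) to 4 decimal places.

0.0190

Sample 1: N=202, proportions 0.183168, 0.173267, 0.168317, 0.123762, 0.232673, 0.118812, giving 1−D = 0.824527 (working shown to 6 dp, full precision carried).
Sample 2: N=12, proportions 0.083333, 0.083333, 0.166667, 0.166667, 0.083333, 0.333333, 0.083333, giving 1−D = 0.805556.
Difference = |0.824527 − 0.805556| = 0.018971, i.e. 0.0190 to 4 decimal places.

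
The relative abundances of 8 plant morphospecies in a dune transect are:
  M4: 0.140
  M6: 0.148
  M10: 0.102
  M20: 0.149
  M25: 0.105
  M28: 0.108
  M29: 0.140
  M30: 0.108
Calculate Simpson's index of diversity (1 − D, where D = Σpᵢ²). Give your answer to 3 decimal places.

0.872

D = 0.14² + 0.148² + 0.102² + 0.149² + 0.105² + 0.108² + 0.14² + 0.108² = 0.01960 + 0.02190 + 0.01040 + 0.02220 + 0.01102 + 0.01166 + 0.01960 + 0.01166 = 0.12806 (working shown to 5 dp, full precision carried).
So 1 − D = 0.87194, i.e. 0.872 to 3 decimal places.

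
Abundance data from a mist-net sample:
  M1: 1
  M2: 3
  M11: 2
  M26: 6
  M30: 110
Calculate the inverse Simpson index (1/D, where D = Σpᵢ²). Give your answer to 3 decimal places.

Total N = 1+3+2+6+110 = 122, so the proportions are 0.008197, 0.02459, 0.016393, 0.04918, 0.901639 (working shown to 6 dp, full precision carried).
D = 0.008197² + 0.02459² + 0.016393² + 0.04918² + 0.901639² = 0.000067 + 0.000605 + 0.000269 + 0.002419 + 0.812954 = 0.816313.
So 1/D = 1.22502, i.e. 1.225 to 3 decimal places.

1.225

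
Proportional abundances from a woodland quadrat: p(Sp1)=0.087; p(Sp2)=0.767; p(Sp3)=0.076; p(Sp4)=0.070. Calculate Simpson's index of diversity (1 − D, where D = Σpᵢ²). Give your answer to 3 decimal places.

0.393

D = 0.087² + 0.767² + 0.076² + 0.07² = 0.00757 + 0.58829 + 0.00578 + 0.00490 = 0.60653 (working shown to 5 dp, full precision carried).
So 1 − D = 0.39347, i.e. 0.393 to 3 decimal places.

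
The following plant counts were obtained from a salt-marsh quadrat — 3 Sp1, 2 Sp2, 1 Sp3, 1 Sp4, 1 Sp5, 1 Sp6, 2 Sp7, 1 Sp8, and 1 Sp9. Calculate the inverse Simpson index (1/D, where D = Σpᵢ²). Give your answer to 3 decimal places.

7.348

Total N = 3+2+1+1+1+1+2+1+1 = 13, so the proportions are 0.2307692, 0.1538462, 0.0769231, 0.0769231, 0.0769231, 0.0769231, 0.1538462, 0.0769231, 0.0769231 (working shown to 7 dp, full precision carried).
D = 0.2307692² + 0.1538462² + 0.0769231² + 0.0769231² + 0.0769231² + 0.0769231² + 0.1538462² + 0.0769231² + 0.0769231² = 0.0532544 + 0.0236686 + 0.0059172 + 0.0059172 + 0.0059172 + 0.0059172 + 0.0236686 + 0.0059172 + 0.0059172 = 0.1360947.
So 1/D = 7.34783, i.e. 7.348 to 3 decimal places.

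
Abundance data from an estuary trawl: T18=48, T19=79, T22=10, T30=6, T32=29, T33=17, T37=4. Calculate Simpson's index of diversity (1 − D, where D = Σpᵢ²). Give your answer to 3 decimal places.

Total N = 48+79+10+6+29+17+4 = 193, so the proportions are 0.2487, 0.40933, 0.05181, 0.03109, 0.15026, 0.08808, 0.02073 (working shown to 5 dp, full precision carried).
D = 0.2487² + 0.40933² + 0.05181² + 0.03109² + 0.15026² + 0.08808² + 0.02073² = 0.06185 + 0.16755 + 0.00268 + 0.00097 + 0.02258 + 0.00776 + 0.00043 = 0.26382.
So 1 − D = 0.73618, i.e. 0.736 to 3 decimal places.

0.736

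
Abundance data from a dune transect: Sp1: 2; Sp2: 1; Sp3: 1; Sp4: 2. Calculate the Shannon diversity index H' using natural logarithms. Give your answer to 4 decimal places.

Total N = 2+1+1+2 = 6, so the proportions are 0.333333, 0.166667, 0.166667, 0.333333 (working shown to 6 dp, full precision carried).
Each pᵢ ln pᵢ term: 0.333333×(-1.098612)=-0.366204, 0.166667×(-1.791759)=-0.298627, 0.166667×(-1.791759)=-0.298627, 0.333333×(-1.098612)=-0.366204.
Sum = -1.329661, so H' = 1.3297.

1.3297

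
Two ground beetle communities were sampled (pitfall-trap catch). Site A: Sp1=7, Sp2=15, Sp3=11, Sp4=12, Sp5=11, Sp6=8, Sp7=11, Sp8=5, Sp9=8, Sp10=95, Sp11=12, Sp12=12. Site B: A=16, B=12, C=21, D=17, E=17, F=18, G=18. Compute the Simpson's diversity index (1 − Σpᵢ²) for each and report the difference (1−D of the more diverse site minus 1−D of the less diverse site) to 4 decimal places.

0.0932

Site A: N=207, proportions 0.033816, 0.072464, 0.05314, 0.057971, 0.05314, 0.038647, 0.05314, 0.024155, 0.038647, 0.458937, 0.057971, 0.057971, giving 1−D = 0.760858 (working shown to 6 dp, full precision carried).
Site B: N=119, proportions 0.134454, 0.10084, 0.176471, 0.142857, 0.142857, 0.151261, 0.151261, giving 1−D = 0.854036.
Difference = |0.760858 − 0.854036| = 0.093178, i.e. 0.0932 to 4 decimal places.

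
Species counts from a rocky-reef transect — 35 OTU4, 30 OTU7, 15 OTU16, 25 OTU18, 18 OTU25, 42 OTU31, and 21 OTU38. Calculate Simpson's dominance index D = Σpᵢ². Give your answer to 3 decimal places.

0.159

Total N = 35+30+15+25+18+42+21 = 186, so the proportions are 0.18817, 0.16129, 0.08065, 0.13441, 0.09677, 0.22581, 0.1129 (working shown to 5 dp, full precision carried).
D = 0.18817² + 0.16129² + 0.08065² + 0.13441² + 0.09677² + 0.22581² + 0.1129² = 0.03541 + 0.02601 + 0.00650 + 0.01807 + 0.00937 + 0.05099 + 0.01275 = 0.15909.
To 3 decimal places, D = 0.159.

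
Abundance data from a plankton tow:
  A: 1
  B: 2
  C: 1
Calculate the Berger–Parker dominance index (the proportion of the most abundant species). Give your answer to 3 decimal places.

Total N = 1+2+1 = 4, so the proportions are 0.25, 0.5, 0.25 (working shown to 5 dp, full precision carried).
The largest proportion is 0.5, i.e. d = 0.500 to 3 decimal places.

0.500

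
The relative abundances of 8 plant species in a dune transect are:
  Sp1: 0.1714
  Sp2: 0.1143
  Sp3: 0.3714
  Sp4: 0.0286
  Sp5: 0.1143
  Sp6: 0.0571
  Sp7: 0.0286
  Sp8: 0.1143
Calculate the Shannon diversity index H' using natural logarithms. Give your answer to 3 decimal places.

1.781

Each pᵢ ln pᵢ term (working shown to 5 dp, full precision carried): 0.1714×(-1.76376)=-0.30231, 0.1143×(-2.16893)=-0.24791, 0.3714×(-0.99048)=-0.36786, 0.0286×(-3.55435)=-0.10165, 0.1143×(-2.16893)=-0.24791, 0.0571×(-2.86295)=-0.16347, 0.0286×(-3.55435)=-0.10165, 0.1143×(-2.16893)=-0.24791.
Sum = -1.78068, so H' = 1.781.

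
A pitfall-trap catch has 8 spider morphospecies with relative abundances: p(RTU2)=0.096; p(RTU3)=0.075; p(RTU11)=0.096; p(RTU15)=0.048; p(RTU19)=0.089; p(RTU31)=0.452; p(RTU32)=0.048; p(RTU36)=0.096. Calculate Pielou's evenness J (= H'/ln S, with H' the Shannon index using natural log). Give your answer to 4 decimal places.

H' = −Σ pᵢ ln pᵢ = −((-0.224967) + (-0.194270) + (-0.224967) + (-0.145755) + (-0.215302) + (-0.358921) + (-0.145755) + (-0.224967)) = 1.734903 (working shown to 6 dp, full precision carried).
With S = 8 species, ln S = 2.079442, so J = 1.734903/2.079442 = 0.834312, i.e. 0.8343 to 4 decimal places.

0.8343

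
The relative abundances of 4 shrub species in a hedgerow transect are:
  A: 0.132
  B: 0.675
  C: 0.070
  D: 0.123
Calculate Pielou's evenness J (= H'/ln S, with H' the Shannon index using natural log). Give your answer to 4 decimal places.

H' = −Σ pᵢ ln pᵢ = −((-0.267294) + (-0.265304) + (-0.186148) + (-0.257755)) = 0.976501 (working shown to 6 dp, full precision carried).
With S = 4 species, ln S = 1.386294, so J = 0.976501/1.386294 = 0.704397, i.e. 0.7044 to 4 decimal places.

0.7044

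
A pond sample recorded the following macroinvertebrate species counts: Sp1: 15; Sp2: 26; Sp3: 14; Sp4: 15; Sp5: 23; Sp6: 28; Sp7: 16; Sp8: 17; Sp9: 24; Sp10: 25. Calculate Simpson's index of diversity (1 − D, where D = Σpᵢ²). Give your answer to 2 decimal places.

0.89

Total N = 15+26+14+15+23+28+16+17+24+25 = 203, so the proportions are 0.0739, 0.1281, 0.069, 0.0739, 0.1133, 0.1379, 0.0788, 0.0837, 0.1182, 0.1232 (working shown to 4 dp, full precision carried).
D = 0.0739² + 0.1281² + 0.069² + 0.0739² + 0.1133² + 0.1379² + 0.0788² + 0.0837² + 0.1182² + 0.1232² = 0.0055 + 0.0164 + 0.0048 + 0.0055 + 0.0128 + 0.0190 + 0.0062 + 0.0070 + 0.0140 + 0.0152 = 0.1063.
So 1 − D = 0.8937, i.e. 0.89 to 2 decimal places.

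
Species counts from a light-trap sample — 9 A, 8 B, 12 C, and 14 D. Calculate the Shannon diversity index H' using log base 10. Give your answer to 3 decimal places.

Total N = 9+8+12+14 = 43, so the proportions are 0.2093, 0.18605, 0.27907, 0.32558 (working shown to 5 dp, full precision carried).
Each pᵢ log₁₀ pᵢ term: 0.2093×(-0.67923)=-0.14216, 0.18605×(-0.73038)=-0.13588, 0.27907×(-0.55429)=-0.15468, 0.32558×(-0.48734)=-0.15867.
Sum = -0.59140, so H' = 0.591.

0.591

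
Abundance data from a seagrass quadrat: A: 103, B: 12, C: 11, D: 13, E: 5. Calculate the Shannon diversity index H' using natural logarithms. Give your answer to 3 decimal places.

0.977

Total N = 103+12+11+13+5 = 144, so the proportions are 0.71528, 0.08333, 0.07639, 0.09028, 0.03472 (working shown to 5 dp, full precision carried).
Each pᵢ ln pᵢ term: 0.71528×(-0.33508)=-0.23968, 0.08333×(-2.48491)=-0.20708, 0.07639×(-2.57192)=-0.19647, 0.09028×(-2.40486)=-0.21711, 0.03472×(-3.36038)=-0.11668.
Sum = -0.97701, so H' = 0.977.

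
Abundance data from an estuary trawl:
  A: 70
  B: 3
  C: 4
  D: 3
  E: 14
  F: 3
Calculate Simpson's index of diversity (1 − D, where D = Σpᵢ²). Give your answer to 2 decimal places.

0.45

Total N = 70+3+4+3+14+3 = 97, so the proportions are 0.7216, 0.0309, 0.0412, 0.0309, 0.1443, 0.0309 (working shown to 4 dp, full precision carried).
D = 0.7216² + 0.0309² + 0.0412² + 0.0309² + 0.1443² + 0.0309² = 0.5208 + 0.0010 + 0.0017 + 0.0010 + 0.0208 + 0.0010 = 0.5462.
So 1 − D = 0.4538, i.e. 0.45 to 2 decimal places.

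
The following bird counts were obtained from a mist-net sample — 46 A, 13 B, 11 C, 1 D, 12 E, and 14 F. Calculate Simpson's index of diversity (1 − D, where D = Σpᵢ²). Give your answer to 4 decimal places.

Total N = 46+13+11+1+12+14 = 97, so the proportions are 0.474227, 0.134021, 0.113402, 0.010309, 0.123711, 0.14433 (working shown to 6 dp, full precision carried).
D = 0.474227² + 0.134021² + 0.113402² + 0.010309² + 0.123711² + 0.14433² = 0.224891 + 0.017962 + 0.012860 + 0.000106 + 0.015304 + 0.020831 = 0.291955.
So 1 − D = 0.708045, i.e. 0.7080 to 4 decimal places.

0.7080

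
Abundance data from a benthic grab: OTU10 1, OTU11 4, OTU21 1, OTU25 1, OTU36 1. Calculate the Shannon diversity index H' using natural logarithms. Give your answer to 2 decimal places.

Total N = 1+4+1+1+1 = 8, so the proportions are 0.125, 0.5, 0.125, 0.125, 0.125 (working shown to 4 dp, full precision carried).
Each pᵢ ln pᵢ term: 0.125×(-2.0794)=-0.2599, 0.5×(-0.6931)=-0.3466, 0.125×(-2.0794)=-0.2599, 0.125×(-2.0794)=-0.2599, 0.125×(-2.0794)=-0.2599.
Sum = -1.3863, so H' = 1.39.

1.39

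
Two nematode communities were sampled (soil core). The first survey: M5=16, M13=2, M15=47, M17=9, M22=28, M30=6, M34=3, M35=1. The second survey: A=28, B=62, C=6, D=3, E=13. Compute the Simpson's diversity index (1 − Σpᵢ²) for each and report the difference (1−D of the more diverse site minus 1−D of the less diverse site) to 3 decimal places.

0.117

The first survey: N=112, proportions 0.14286, 0.01786, 0.41964, 0.08036, 0.25, 0.05357, 0.02679, 0.00893, giving 1−D = 0.73055 (working shown to 5 dp, full precision carried).
The second survey: N=112, proportions 0.25, 0.55357, 0.05357, 0.02679, 0.11607, giving 1−D = 0.61400.
Difference = |0.73055 − 0.61400| = 0.11655, i.e. 0.117 to 3 decimal places.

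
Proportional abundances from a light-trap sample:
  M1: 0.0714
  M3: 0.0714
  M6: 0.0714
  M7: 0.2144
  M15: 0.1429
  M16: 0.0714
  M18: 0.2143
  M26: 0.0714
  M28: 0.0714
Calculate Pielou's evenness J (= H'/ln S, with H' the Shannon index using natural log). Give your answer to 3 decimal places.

0.942

H' = −Σ pᵢ ln pᵢ = −((-0.18846) + (-0.18846) + (-0.18846) + (-0.33016) + (-0.27803) + (-0.18846) + (-0.33010) + (-0.18846) + (-0.18846)) = 2.06903 (working shown to 5 dp, full precision carried).
With S = 9 species, ln S = 2.19722, so J = 2.06903/2.19722 = 0.94166, i.e. 0.942 to 3 decimal places.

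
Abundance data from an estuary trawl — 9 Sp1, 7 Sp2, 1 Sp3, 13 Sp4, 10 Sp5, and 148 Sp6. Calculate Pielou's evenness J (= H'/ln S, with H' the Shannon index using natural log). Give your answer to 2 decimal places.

Total N = 9+7+1+13+10+148 = 188, so the proportions are 0.0479, 0.0372, 0.0053, 0.0691, 0.0532, 0.7872 (working shown to 4 dp, full precision carried).
H' = −Σ pᵢ ln pᵢ = −((-0.1455) + (-0.1225) + (-0.0279) + (-0.1847) + (-0.1561) + (-0.1883)) = 0.8250.
With S = 6 species, ln S = 1.7918, so J = 0.8250/1.7918 = 0.4604, i.e. 0.46 to 2 decimal places.

0.46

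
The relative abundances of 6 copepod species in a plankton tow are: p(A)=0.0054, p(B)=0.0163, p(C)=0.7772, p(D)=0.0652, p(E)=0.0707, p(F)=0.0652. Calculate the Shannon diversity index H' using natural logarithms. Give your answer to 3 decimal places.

0.835

Each pᵢ ln pᵢ term (working shown to 5 dp, full precision carried): 0.0054×(-5.22136)=-0.02820, 0.0163×(-4.11659)=-0.06710, 0.7772×(-0.25206)=-0.19590, 0.0652×(-2.73030)=-0.17802, 0.0707×(-2.64931)=-0.18731, 0.0652×(-2.73030)=-0.17802.
Sum = -0.83453, so H' = 0.835.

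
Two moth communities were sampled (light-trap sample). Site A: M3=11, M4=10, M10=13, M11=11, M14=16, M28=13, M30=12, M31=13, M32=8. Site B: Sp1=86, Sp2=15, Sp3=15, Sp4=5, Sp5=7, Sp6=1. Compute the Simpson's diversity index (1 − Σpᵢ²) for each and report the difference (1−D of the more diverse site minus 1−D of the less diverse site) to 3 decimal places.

Site A: N=107, proportions 0.1028, 0.09346, 0.1215, 0.1028, 0.14953, 0.1215, 0.11215, 0.1215, 0.07477, giving 1−D = 0.88532 (working shown to 5 dp, full precision carried).
Site B: N=129, proportions 0.66667, 0.11628, 0.11628, 0.03876, 0.05426, 0.00775, giving 1−D = 0.52401.
Difference = |0.88532 − 0.52401| = 0.36131, i.e. 0.361 to 3 decimal places.

0.361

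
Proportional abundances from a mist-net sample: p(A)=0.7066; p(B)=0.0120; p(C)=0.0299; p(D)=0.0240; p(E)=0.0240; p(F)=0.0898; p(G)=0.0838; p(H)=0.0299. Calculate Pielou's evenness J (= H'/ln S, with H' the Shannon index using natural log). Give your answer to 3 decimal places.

0.535

H' = −Σ pᵢ ln pᵢ = −((-0.24540) + (-0.05307) + (-0.10495) + (-0.08951) + (-0.08951) + (-0.21643) + (-0.20777) + (-0.10495)) = 1.11159 (working shown to 5 dp, full precision carried).
With S = 8 species, ln S = 2.07944, so J = 1.11159/2.07944 = 0.53456, i.e. 0.535 to 3 decimal places.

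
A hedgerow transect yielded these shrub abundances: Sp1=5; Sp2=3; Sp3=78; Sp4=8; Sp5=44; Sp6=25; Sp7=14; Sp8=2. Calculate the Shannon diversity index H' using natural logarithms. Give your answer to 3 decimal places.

Total N = 5+3+78+8+44+25+14+2 = 179, so the proportions are 0.02793, 0.01676, 0.43575, 0.04469, 0.24581, 0.13966, 0.07821, 0.01117 (working shown to 5 dp, full precision carried).
Each pᵢ ln pᵢ term: 0.02793×(-3.57795)=-0.09994, 0.01676×(-4.08877)=-0.06853, 0.43575×(-0.83068)=-0.36197, 0.04469×(-3.10794)=-0.13890, 0.24581×(-1.40320)=-0.34492, 0.13966×(-1.96851)=-0.27493, 0.07821×(-2.54833)=-0.19931, 0.01117×(-4.49424)=-0.05021.
Sum = -1.53872, so H' = 1.539.

1.539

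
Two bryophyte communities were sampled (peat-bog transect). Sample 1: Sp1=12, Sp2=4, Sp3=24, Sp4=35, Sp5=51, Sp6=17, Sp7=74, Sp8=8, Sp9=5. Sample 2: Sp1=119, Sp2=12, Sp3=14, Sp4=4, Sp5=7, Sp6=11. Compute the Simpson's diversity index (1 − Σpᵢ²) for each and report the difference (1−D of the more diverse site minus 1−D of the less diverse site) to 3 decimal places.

0.330

Sample 1: N=230, proportions 0.05217, 0.01739, 0.10435, 0.15217, 0.22174, 0.07391, 0.32174, 0.03478, 0.02174, giving 1−D = 0.80310 (working shown to 5 dp, full precision carried).
Sample 2: N=167, proportions 0.71257, 0.07186, 0.08383, 0.02395, 0.04192, 0.06587, giving 1−D = 0.47338.
Difference = |0.80310 − 0.47338| = 0.32972, i.e. 0.330 to 3 decimal places.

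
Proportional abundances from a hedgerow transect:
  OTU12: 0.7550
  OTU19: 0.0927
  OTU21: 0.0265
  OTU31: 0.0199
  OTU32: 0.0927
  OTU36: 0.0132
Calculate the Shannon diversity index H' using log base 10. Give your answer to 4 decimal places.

0.3841

Each pᵢ log₁₀ pᵢ term (working shown to 6 dp, full precision carried): 0.755×(-0.122053)=-0.092150, 0.0927×(-1.032920)=-0.095752, 0.0265×(-1.576754)=-0.041784, 0.0199×(-1.701147)=-0.033853, 0.0927×(-1.032920)=-0.095752, 0.0132×(-1.879426)=-0.024808.
Sum = -0.384099, so H' = 0.3841.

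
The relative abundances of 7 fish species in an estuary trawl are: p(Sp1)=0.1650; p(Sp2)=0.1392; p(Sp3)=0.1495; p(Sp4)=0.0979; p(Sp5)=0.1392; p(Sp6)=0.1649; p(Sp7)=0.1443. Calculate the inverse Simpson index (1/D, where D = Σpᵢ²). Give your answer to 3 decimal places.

D = 0.165² + 0.1392² + 0.1495² + 0.0979² + 0.1392² + 0.1649² + 0.1443² = 0.0272250 + 0.0193766 + 0.0223502 + 0.0095844 + 0.0193766 + 0.0271920 + 0.0208225 = 0.1459274 (working shown to 7 dp, full precision carried).
So 1/D = 6.85272, i.e. 6.853 to 3 decimal places.

6.853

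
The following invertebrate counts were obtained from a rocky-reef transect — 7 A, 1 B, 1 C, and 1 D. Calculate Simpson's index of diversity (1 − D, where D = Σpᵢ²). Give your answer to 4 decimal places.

0.4800

Total N = 7+1+1+1 = 10, so the proportions are 0.7, 0.1, 0.1, 0.1 (working shown to 6 dp, full precision carried).
D = 0.7² + 0.1² + 0.1² + 0.1² = 0.490000 + 0.010000 + 0.010000 + 0.010000 = 0.520000.
So 1 − D = 0.480000, i.e. 0.4800 to 4 decimal places.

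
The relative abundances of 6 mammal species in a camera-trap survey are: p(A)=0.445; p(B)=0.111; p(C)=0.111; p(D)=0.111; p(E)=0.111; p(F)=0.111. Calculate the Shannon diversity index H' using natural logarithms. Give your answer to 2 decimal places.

1.58

Each pᵢ ln pᵢ term (working shown to 4 dp, full precision carried): 0.445×(-0.8097)=-0.3603, 0.111×(-2.1982)=-0.2440, 0.111×(-2.1982)=-0.2440, 0.111×(-2.1982)=-0.2440, 0.111×(-2.1982)=-0.2440, 0.111×(-2.1982)=-0.2440.
Sum = -1.5803, so H' = 1.58.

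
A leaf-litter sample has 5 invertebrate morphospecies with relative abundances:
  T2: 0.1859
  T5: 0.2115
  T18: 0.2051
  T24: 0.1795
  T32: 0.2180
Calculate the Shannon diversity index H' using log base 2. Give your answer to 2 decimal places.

Each pᵢ log₂ pᵢ term (working shown to 4 dp, full precision carried): 0.1859×(-2.4274)=-0.4513, 0.2115×(-2.2413)=-0.4740, 0.2051×(-2.2856)=-0.4688, 0.1795×(-2.4779)=-0.4448, 0.218×(-2.1976)=-0.4791.
Sum = -2.3179, so H' = 2.32.

2.32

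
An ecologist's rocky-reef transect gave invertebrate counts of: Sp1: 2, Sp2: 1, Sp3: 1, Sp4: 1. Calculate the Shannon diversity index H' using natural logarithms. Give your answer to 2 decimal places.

Total N = 2+1+1+1 = 5, so the proportions are 0.4, 0.2, 0.2, 0.2 (working shown to 4 dp, full precision carried).
Each pᵢ ln pᵢ term: 0.4×(-0.9163)=-0.3665, 0.2×(-1.6094)=-0.3219, 0.2×(-1.6094)=-0.3219, 0.2×(-1.6094)=-0.3219.
Sum = -1.3322, so H' = 1.33.

1.33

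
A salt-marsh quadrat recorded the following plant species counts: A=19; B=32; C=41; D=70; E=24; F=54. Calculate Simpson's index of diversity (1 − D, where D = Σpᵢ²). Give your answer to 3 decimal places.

Total N = 19+32+41+70+24+54 = 240, so the proportions are 0.07917, 0.13333, 0.17083, 0.29167, 0.1, 0.225 (working shown to 5 dp, full precision carried).
D = 0.07917² + 0.13333² + 0.17083² + 0.29167² + 0.1² + 0.225² = 0.00627 + 0.01778 + 0.02918 + 0.08507 + 0.01000 + 0.05063 = 0.19892.
So 1 − D = 0.80108, i.e. 0.801 to 3 decimal places.

0.801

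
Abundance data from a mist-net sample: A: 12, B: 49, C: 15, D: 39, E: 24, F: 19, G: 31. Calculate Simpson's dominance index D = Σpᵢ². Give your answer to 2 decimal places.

0.17

Total N = 12+49+15+39+24+19+31 = 189, so the proportions are 0.0635, 0.2593, 0.0794, 0.2063, 0.127, 0.1005, 0.164 (working shown to 4 dp, full precision carried).
D = 0.0635² + 0.2593² + 0.0794² + 0.2063² + 0.127² + 0.1005² + 0.164² = 0.0040 + 0.0672 + 0.0063 + 0.0426 + 0.0161 + 0.0101 + 0.0269 = 0.1733.
To 2 decimal places, D = 0.17.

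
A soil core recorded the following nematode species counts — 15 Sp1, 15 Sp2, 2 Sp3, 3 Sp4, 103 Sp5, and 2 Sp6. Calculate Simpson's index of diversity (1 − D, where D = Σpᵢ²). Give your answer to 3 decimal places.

Total N = 15+15+2+3+103+2 = 140, so the proportions are 0.10714, 0.10714, 0.01429, 0.02143, 0.73571, 0.01429 (working shown to 5 dp, full precision carried).
D = 0.10714² + 0.10714² + 0.01429² + 0.02143² + 0.73571² + 0.01429² = 0.01148 + 0.01148 + 0.00020 + 0.00046 + 0.54128 + 0.00020 = 0.56510.
So 1 − D = 0.43490, i.e. 0.435 to 3 decimal places.

0.435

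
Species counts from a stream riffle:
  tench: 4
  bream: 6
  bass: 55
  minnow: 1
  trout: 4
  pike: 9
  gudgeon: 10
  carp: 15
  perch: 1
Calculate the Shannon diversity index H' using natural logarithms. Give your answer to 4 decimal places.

Total N = 4+6+55+1+4+9+10+15+1 = 105, so the proportions are 0.038095, 0.057143, 0.52381, 0.009524, 0.038095, 0.085714, 0.095238, 0.142857, 0.009524 (working shown to 6 dp, full precision carried).
Each pᵢ ln pᵢ term: 0.038095×(-3.267666)=-0.124483, 0.057143×(-2.862201)=-0.163554, 0.52381×(-0.646627)=-0.338709, 0.009524×(-4.653960)=-0.044323, 0.038095×(-3.267666)=-0.124483, 0.085714×(-2.456736)=-0.210577, 0.095238×(-2.351375)=-0.223941, 0.142857×(-1.945910)=-0.277987, 0.009524×(-4.653960)=-0.044323.
Sum = -1.552381, so H' = 1.5524.

1.5524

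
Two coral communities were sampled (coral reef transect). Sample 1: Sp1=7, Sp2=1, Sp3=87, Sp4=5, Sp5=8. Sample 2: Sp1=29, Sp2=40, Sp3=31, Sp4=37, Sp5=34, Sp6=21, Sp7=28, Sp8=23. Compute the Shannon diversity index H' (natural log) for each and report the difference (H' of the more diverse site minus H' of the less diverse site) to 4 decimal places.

1.3289

Sample 1: N=108, proportions 0.064815, 0.009259, 0.805556, 0.046296, 0.074074, giving H' = 0.729927 (working shown to 6 dp, full precision carried).
Sample 2: N=243, proportions 0.119342, 0.164609, 0.127572, 0.152263, 0.139918, 0.08642, 0.115226, 0.09465, giving H' = 2.058849.
Difference = |0.729927 − 2.058849| = 1.328922, i.e. 1.3289 to 4 decimal places.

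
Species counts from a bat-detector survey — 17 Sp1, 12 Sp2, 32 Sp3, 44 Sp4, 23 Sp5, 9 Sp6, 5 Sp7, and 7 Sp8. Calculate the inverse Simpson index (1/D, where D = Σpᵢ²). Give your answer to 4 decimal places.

Total N = 17+12+32+44+23+9+5+7 = 149, so the proportions are 0.11409396, 0.08053691, 0.2147651, 0.29530201, 0.15436242, 0.06040268, 0.03355705, 0.04697987 (working shown to 8 dp, full precision carried).
D = 0.11409396² + 0.08053691² + 0.2147651² + 0.29530201² + 0.15436242² + 0.06040268² + 0.03355705² + 0.04697987² = 0.01301743 + 0.00648619 + 0.04612405 + 0.08720328 + 0.02382776 + 0.00364848 + 0.00112608 + 0.00220711 = 0.18364038.
So 1/D = 5.445426, i.e. 5.4454 to 4 decimal places.

5.4454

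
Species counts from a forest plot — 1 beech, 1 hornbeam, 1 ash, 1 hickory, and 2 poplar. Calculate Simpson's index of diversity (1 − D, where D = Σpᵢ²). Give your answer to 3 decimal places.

0.778

Total N = 1+1+1+1+2 = 6, so the proportions are 0.16667, 0.16667, 0.16667, 0.16667, 0.33333 (working shown to 5 dp, full precision carried).
D = 0.16667² + 0.16667² + 0.16667² + 0.16667² + 0.33333² = 0.02778 + 0.02778 + 0.02778 + 0.02778 + 0.11111 = 0.22222.
So 1 − D = 0.77778, i.e. 0.778 to 3 decimal places.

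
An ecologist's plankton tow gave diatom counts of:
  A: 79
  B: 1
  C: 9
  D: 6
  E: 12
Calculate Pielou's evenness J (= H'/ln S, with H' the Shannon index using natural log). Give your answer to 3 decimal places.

0.549

Total N = 79+1+9+6+12 = 107, so the proportions are 0.73832, 0.00935, 0.08411, 0.05607, 0.11215 (working shown to 5 dp, full precision carried).
H' = −Σ pᵢ ln pᵢ = −((-0.22399) + (-0.04367) + (-0.20823) + (-0.16156) + (-0.24537)) = 0.88282.
With S = 5 species, ln S = 1.60944, so J = 0.88282/1.60944 = 0.54853, i.e. 0.549 to 3 decimal places.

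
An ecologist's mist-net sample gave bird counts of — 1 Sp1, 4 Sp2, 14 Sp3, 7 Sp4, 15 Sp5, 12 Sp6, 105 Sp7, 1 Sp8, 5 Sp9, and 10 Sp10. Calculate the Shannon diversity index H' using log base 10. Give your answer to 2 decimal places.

Total N = 1+4+14+7+15+12+105+1+5+10 = 174, so the proportions are 0.0057, 0.023, 0.0805, 0.0402, 0.0862, 0.069, 0.6034, 0.0057, 0.0287, 0.0575 (working shown to 4 dp, full precision carried).
Each pᵢ log₁₀ pᵢ term: 0.0057×(-2.2405)=-0.0129, 0.023×(-1.6385)=-0.0377, 0.0805×(-1.0944)=-0.0881, 0.0402×(-1.3955)=-0.0561, 0.0862×(-1.0645)=-0.0918, 0.069×(-1.1614)=-0.0801, 0.6034×(-0.2194)=-0.1324, 0.0057×(-2.2405)=-0.0129, 0.0287×(-1.5416)=-0.0443, 0.0575×(-1.2405)=-0.0713.
Sum = -0.6274, so H' = 0.63.

0.63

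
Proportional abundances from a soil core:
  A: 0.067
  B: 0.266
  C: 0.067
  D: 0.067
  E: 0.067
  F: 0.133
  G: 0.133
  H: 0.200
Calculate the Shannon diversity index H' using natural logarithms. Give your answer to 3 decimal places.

Each pᵢ ln pᵢ term (working shown to 5 dp, full precision carried): 0.067×(-2.70306)=-0.18111, 0.266×(-1.32426)=-0.35225, 0.067×(-2.70306)=-0.18111, 0.067×(-2.70306)=-0.18111, 0.067×(-2.70306)=-0.18111, 0.133×(-2.01741)=-0.26832, 0.133×(-2.01741)=-0.26832, 0.2×(-1.60944)=-0.32189.
Sum = -1.93519, so H' = 1.935.

1.935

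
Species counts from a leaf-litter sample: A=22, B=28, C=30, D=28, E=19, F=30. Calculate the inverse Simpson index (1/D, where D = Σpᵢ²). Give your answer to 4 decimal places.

Total N = 22+28+30+28+19+30 = 157, so the proportions are 0.14012739, 0.17834395, 0.1910828, 0.17834395, 0.12101911, 0.1910828 (working shown to 8 dp, full precision carried).
D = 0.14012739² + 0.17834395² + 0.1910828² + 0.17834395² + 0.12101911² + 0.1910828² = 0.01963569 + 0.03180656 + 0.03651264 + 0.03180656 + 0.01464562 + 0.03651264 = 0.17091971.
So 1/D = 5.850700, i.e. 5.8507 to 4 decimal places.

5.8507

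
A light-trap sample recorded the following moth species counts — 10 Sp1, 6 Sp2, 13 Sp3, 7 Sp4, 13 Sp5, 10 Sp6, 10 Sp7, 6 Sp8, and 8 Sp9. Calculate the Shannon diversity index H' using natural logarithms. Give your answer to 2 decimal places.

Total N = 10+6+13+7+13+10+10+6+8 = 83, so the proportions are 0.1205, 0.0723, 0.1566, 0.0843, 0.1566, 0.1205, 0.1205, 0.0723, 0.0964 (working shown to 4 dp, full precision carried).
Each pᵢ ln pᵢ term: 0.1205×(-2.1163)=-0.2550, 0.0723×(-2.6271)=-0.1899, 0.1566×(-1.8539)=-0.2904, 0.0843×(-2.4729)=-0.2086, 0.1566×(-1.8539)=-0.2904, 0.1205×(-2.1163)=-0.2550, 0.1205×(-2.1163)=-0.2550, 0.0723×(-2.6271)=-0.1899, 0.0964×(-2.3394)=-0.2255.
Sum = -2.1595, so H' = 2.16.

2.16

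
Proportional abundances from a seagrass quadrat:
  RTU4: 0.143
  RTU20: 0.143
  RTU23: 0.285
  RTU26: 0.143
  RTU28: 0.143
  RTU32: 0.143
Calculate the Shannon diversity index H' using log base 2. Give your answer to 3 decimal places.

Each pᵢ log₂ pᵢ term (working shown to 5 dp, full precision carried): 0.143×(-2.80591)=-0.40125, 0.143×(-2.80591)=-0.40125, 0.285×(-1.81097)=-0.51613, 0.143×(-2.80591)=-0.40125, 0.143×(-2.80591)=-0.40125, 0.143×(-2.80591)=-0.40125.
Sum = -2.52235, so H' = 2.522.

2.522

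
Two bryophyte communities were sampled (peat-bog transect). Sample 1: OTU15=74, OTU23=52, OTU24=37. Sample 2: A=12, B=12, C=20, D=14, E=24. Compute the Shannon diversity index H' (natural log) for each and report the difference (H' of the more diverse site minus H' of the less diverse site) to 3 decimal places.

Sample 1: N=163, proportions 0.45399, 0.31902, 0.22699, giving H' = 1.05958 (working shown to 5 dp, full precision carried).
Sample 2: N=82, proportions 0.14634, 0.14634, 0.2439, 0.17073, 0.29268, giving H' = 1.56803.
Difference = |1.05958 − 1.56803| = 0.50845, i.e. 0.508 to 3 decimal places.

0.508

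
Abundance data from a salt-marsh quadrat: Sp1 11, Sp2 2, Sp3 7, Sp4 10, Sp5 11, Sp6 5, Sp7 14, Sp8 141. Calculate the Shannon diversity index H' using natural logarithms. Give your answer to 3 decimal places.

Total N = 11+2+7+10+11+5+14+141 = 201, so the proportions are 0.05473, 0.00995, 0.03483, 0.04975, 0.05473, 0.02488, 0.06965, 0.70149 (working shown to 5 dp, full precision carried).
Each pᵢ ln pᵢ term: 0.05473×(-2.90541)=-0.15900, 0.00995×(-4.61016)=-0.04587, 0.03483×(-3.35739)=-0.11692, 0.04975×(-3.00072)=-0.14929, 0.05473×(-2.90541)=-0.15900, 0.02488×(-3.69387)=-0.09189, 0.06965×(-2.66425)=-0.18557, 0.70149×(-0.35455)=-0.24871.
Sum = -1.15626, so H' = 1.156.

1.156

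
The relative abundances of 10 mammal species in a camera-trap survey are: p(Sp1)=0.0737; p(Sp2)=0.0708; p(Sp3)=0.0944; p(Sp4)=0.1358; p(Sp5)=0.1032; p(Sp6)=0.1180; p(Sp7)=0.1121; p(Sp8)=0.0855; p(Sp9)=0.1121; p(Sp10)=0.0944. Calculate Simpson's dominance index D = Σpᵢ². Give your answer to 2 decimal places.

D = 0.0737² + 0.0708² + 0.0944² + 0.1358² + 0.1032² + 0.118² + 0.1121² + 0.0855² + 0.1121² + 0.0944² = 0.0054 + 0.0050 + 0.0089 + 0.0184 + 0.0107 + 0.0139 + 0.0126 + 0.0073 + 0.0126 + 0.0089 = 0.1037 (working shown to 4 dp, full precision carried).
To 2 decimal places, D = 0.10.

0.10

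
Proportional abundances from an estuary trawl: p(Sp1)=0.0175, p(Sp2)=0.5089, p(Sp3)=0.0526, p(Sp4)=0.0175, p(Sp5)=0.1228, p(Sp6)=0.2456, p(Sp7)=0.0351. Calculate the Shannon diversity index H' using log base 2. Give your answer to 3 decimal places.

1.962

Each pᵢ log₂ pᵢ term (working shown to 5 dp, full precision carried): 0.0175×(-5.83650)=-0.10214, 0.5089×(-0.97455)=-0.49595, 0.0526×(-4.24879)=-0.22349, 0.0175×(-5.83650)=-0.10214, 0.1228×(-3.02562)=-0.37155, 0.2456×(-2.02562)=-0.49749, 0.0351×(-4.83239)=-0.16962.
Sum = -1.96236, so H' = 1.962.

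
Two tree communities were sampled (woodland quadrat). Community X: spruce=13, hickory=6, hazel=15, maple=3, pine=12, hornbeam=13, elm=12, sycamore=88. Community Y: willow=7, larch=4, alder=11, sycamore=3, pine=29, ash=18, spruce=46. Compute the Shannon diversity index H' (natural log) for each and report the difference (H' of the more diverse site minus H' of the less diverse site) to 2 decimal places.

0.06

Community X: N=162, proportions 0.0802, 0.037, 0.0926, 0.0185, 0.0741, 0.0802, 0.0741, 0.5432, giving H' = 1.5382 (working shown to 4 dp, full precision carried).
Community Y: N=118, proportions 0.0593, 0.0339, 0.0932, 0.0254, 0.2458, 0.1525, 0.3898, giving H' = 1.5958.
Difference = |1.5382 − 1.5958| = 0.0576, i.e. 0.06 to 2 decimal places.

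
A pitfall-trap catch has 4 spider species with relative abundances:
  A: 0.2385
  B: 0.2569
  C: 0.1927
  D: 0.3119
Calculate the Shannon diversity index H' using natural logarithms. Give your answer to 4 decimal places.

1.3717

Each pᵢ ln pᵢ term (working shown to 6 dp, full precision carried): 0.2385×(-1.433386)=-0.341863, 0.2569×(-1.359068)=-0.349145, 0.1927×(-1.646621)=-0.317304, 0.3119×(-1.165073)=-0.363386.
Sum = -1.371697, so H' = 1.3717.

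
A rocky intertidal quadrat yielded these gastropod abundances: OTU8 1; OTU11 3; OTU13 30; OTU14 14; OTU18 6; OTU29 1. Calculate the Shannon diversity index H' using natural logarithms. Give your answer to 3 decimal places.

1.225

Total N = 1+3+30+14+6+1 = 55, so the proportions are 0.01818, 0.05455, 0.54545, 0.25455, 0.10909, 0.01818 (working shown to 5 dp, full precision carried).
Each pᵢ ln pᵢ term: 0.01818×(-4.00733)=-0.07286, 0.05455×(-2.90872)=-0.15866, 0.54545×(-0.60614)=-0.33062, 0.25455×(-1.36828)=-0.34829, 0.10909×(-2.21557)=-0.24170, 0.01818×(-4.00733)=-0.07286.
Sum = -1.22499, so H' = 1.225.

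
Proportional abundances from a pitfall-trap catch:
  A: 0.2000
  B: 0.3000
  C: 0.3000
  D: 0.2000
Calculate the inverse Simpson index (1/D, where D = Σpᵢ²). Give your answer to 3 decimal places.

D = 0.2² + 0.3² + 0.3² + 0.2² = 0.0400000 + 0.0900000 + 0.0900000 + 0.0400000 = 0.2600000 (working shown to 7 dp, full precision carried).
So 1/D = 3.84615, i.e. 3.846 to 3 decimal places.

3.846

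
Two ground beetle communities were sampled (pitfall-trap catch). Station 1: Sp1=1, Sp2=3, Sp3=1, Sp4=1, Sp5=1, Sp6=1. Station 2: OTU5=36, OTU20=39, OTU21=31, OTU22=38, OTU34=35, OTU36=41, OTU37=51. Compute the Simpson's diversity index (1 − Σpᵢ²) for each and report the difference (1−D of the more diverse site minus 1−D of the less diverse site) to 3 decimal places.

Station 1: N=8, proportions 0.125, 0.375, 0.125, 0.125, 0.125, 0.125, giving 1−D = 0.78125 (working shown to 5 dp, full precision carried).
Station 2: N=271, proportions 0.13284, 0.14391, 0.11439, 0.14022, 0.12915, 0.15129, 0.18819, giving 1−D = 0.85391.
Difference = |0.78125 − 0.85391| = 0.07266, i.e. 0.073 to 3 decimal places.

0.073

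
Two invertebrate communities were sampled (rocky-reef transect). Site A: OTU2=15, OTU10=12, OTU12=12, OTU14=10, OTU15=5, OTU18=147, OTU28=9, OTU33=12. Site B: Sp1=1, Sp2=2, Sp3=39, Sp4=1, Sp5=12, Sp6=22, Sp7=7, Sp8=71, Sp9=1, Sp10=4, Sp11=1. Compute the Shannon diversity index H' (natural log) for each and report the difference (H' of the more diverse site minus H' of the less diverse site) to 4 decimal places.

0.2957

Site A: N=222, proportions 0.067568, 0.054054, 0.054054, 0.045045, 0.022523, 0.662162, 0.040541, 0.054054, giving H' = 1.283222 (working shown to 6 dp, full precision carried).
Site B: N=161, proportions 0.006211, 0.012422, 0.242236, 0.006211, 0.074534, 0.136646, 0.043478, 0.440994, 0.006211, 0.024845, 0.006211, giving H' = 1.578896.
Difference = |1.283222 − 1.578896| = 0.295674, i.e. 0.2957 to 4 decimal places.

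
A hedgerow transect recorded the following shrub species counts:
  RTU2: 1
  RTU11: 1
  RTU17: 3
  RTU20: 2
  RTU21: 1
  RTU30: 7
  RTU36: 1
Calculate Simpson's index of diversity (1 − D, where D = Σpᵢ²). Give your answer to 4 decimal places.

0.7422

Total N = 1+1+3+2+1+7+1 = 16, so the proportions are 0.0625, 0.0625, 0.1875, 0.125, 0.0625, 0.4375, 0.0625 (working shown to 6 dp, full precision carried).
D = 0.0625² + 0.0625² + 0.1875² + 0.125² + 0.0625² + 0.4375² + 0.0625² = 0.003906 + 0.003906 + 0.035156 + 0.015625 + 0.003906 + 0.191406 + 0.003906 = 0.257812.
So 1 − D = 0.742188, i.e. 0.7422 to 4 decimal places.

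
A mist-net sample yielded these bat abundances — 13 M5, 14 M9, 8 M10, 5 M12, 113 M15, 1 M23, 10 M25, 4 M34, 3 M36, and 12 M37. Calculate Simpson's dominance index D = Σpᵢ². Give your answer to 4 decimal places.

0.4029

Total N = 13+14+8+5+113+1+10+4+3+12 = 183, so the proportions are 0.071038, 0.076503, 0.043716, 0.027322, 0.617486, 0.005464, 0.054645, 0.021858, 0.016393, 0.065574 (working shown to 6 dp, full precision carried).
D = 0.071038² + 0.076503² + 0.043716² + 0.027322² + 0.617486² + 0.005464² + 0.054645² + 0.021858² + 0.016393² + 0.065574² = 0.005046 + 0.005853 + 0.001911 + 0.000747 + 0.381289 + 0.000030 + 0.002986 + 0.000478 + 0.000269 + 0.004300 = 0.402908.
To 4 decimal places, D = 0.4029.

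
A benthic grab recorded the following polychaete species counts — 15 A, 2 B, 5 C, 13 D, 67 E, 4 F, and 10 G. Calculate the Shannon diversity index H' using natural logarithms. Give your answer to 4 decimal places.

1.3598

Total N = 15+2+5+13+67+4+10 = 116, so the proportions are 0.12931, 0.017241, 0.043103, 0.112069, 0.577586, 0.034483, 0.086207 (working shown to 6 dp, full precision carried).
Each pᵢ ln pᵢ term: 0.12931×(-2.045540)=-0.264509, 0.017241×(-4.060443)=-0.070008, 0.043103×(-3.144152)=-0.135524, 0.112069×(-2.188641)=-0.245279, 0.577586×(-0.548898)=-0.317036, 0.034483×(-3.367296)=-0.116114, 0.086207×(-2.451005)=-0.211294.
Sum = -1.359762, so H' = 1.3598.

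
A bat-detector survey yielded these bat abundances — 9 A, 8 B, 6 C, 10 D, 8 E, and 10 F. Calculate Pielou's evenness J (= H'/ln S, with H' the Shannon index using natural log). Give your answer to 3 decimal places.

Total N = 9+8+6+10+8+10 = 51, so the proportions are 0.17647, 0.15686, 0.11765, 0.19608, 0.15686, 0.19608 (working shown to 5 dp, full precision carried).
H' = −Σ pᵢ ln pᵢ = −((-0.30611) + (-0.29057) + (-0.25177) + (-0.31946) + (-0.29057) + (-0.31946)) = 1.77794.
With S = 6 species, ln S = 1.79176, so J = 1.77794/1.79176 = 0.99229, i.e. 0.992 to 3 decimal places.

0.992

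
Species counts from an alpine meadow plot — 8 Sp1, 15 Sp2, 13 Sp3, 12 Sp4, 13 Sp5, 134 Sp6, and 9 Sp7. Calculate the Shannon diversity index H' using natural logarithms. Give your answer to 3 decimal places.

Total N = 8+15+13+12+13+134+9 = 204, so the proportions are 0.03922, 0.07353, 0.06373, 0.05882, 0.06373, 0.65686, 0.04412 (working shown to 5 dp, full precision carried).
Each pᵢ ln pᵢ term: 0.03922×(-3.23868)=-0.12701, 0.07353×(-2.61007)=-0.19192, 0.06373×(-2.75317)=-0.17545, 0.05882×(-2.83321)=-0.16666, 0.06373×(-2.75317)=-0.17545, 0.65686×(-0.42028)=-0.27607, 0.04412×(-3.12090)=-0.13769.
Sum = -1.25023, so H' = 1.250.

1.250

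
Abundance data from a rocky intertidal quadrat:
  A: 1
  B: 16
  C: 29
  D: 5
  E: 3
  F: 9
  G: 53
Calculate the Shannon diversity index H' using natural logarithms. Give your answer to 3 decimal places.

1.447

Total N = 1+16+29+5+3+9+53 = 116, so the proportions are 0.00862, 0.13793, 0.25, 0.0431, 0.02586, 0.07759, 0.4569 (working shown to 5 dp, full precision carried).
Each pᵢ ln pᵢ term: 0.00862×(-4.75359)=-0.04098, 0.13793×(-1.98100)=-0.27324, 0.25×(-1.38629)=-0.34657, 0.0431×(-3.14415)=-0.13552, 0.02586×(-3.65498)=-0.09453, 0.07759×(-2.55637)=-0.19834, 0.4569×(-0.78330)=-0.35789.
Sum = -1.44707, so H' = 1.447.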